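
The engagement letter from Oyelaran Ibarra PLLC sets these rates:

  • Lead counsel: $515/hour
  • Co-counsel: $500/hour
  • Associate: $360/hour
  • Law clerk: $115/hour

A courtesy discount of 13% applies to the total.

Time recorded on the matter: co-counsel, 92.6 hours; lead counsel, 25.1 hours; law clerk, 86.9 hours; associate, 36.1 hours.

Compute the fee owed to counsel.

Lead counsel: 25.1 × $515 = $12,926.50
Co-counsel: 92.6 × $500 = $46,300.00
Associate: 36.1 × $360 = $12,996.00
Law clerk: 86.9 × $115 = $9,993.50
Subtotal: $82,216.00
Less 13% discount: −$10,688.08
Total: $82,216.00 − $10,688.08 = $71,527.92

$71,527.92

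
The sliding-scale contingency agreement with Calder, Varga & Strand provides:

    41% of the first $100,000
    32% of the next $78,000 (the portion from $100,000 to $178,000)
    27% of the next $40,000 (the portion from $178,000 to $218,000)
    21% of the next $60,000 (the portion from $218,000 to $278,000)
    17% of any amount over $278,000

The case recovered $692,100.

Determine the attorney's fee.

First $100,000 at 41% = $41,000.00
Next $78,000 at 32% = $24,960.00
Next $40,000 at 27% = $10,800.00
Next $60,000 at 21% = $12,600.00
Remaining $414,100 at 17% = $70,397.00
Fee: $41,000.00 + $24,960.00 + $10,800.00 + $12,600.00 + $70,397.00 = $159,757.00

$159,757.00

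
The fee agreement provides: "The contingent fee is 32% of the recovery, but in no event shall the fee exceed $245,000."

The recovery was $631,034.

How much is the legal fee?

$201,930.88

32% of $631,034 = $201,930.88
That is under the $245,000 cap.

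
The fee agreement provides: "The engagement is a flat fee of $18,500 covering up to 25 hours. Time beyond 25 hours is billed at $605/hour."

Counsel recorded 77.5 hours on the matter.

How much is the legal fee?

$50,262.50

Flat fee: $18,500.00
Excess hours: 77.5 − 25 = 52.5
Overrun: 52.5 × $605 = $31,762.50
Total: $18,500.00 + $31,762.50 = $50,262.50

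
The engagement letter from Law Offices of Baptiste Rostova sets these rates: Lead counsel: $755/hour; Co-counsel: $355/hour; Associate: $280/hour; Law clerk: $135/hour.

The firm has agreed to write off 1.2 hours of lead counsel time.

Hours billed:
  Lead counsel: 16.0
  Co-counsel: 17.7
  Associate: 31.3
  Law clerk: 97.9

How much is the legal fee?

$39,438.00

Lead counsel: 16.0 × $755 = $12,080.00
Co-counsel: 17.7 × $355 = $6,283.50
Associate: 31.3 × $280 = $8,764.00
Law clerk: 97.9 × $135 = $13,216.50
Subtotal: $40,344.00
Write-off: 1.2 × $755 = $906.00
Total: $40,344.00 − $906.00 = $39,438.00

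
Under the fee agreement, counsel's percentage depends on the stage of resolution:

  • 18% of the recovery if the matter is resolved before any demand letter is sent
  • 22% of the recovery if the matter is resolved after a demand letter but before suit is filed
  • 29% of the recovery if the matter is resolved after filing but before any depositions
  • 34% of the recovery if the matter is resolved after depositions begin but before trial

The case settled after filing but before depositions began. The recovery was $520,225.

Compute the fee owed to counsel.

The matter settled after filing but before depositions began, so the 29% rate applies.
$520,225 × 29% = $150,865.25

$150,865.25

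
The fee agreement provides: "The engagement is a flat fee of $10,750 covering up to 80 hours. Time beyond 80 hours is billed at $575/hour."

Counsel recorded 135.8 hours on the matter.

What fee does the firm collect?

$42,835.00

Flat fee: $10,750.00
Excess hours: 135.8 − 80 = 55.8
Overrun: 55.8 × $575 = $32,085.00
Total: $10,750.00 + $32,085.00 = $42,835.00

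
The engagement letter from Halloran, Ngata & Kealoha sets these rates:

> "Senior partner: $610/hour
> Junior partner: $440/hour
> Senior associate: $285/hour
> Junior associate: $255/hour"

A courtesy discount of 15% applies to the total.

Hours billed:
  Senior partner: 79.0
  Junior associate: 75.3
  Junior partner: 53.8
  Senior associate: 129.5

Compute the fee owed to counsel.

Senior partner: 79.0 × $610 = $48,190.00
Junior partner: 53.8 × $440 = $23,672.00
Senior associate: 129.5 × $285 = $36,907.50
Junior associate: 75.3 × $255 = $19,201.50
Subtotal: $127,971.00
Less 15% discount: −$19,195.65
Total: $127,971.00 − $19,195.65 = $108,775.35

$108,775.35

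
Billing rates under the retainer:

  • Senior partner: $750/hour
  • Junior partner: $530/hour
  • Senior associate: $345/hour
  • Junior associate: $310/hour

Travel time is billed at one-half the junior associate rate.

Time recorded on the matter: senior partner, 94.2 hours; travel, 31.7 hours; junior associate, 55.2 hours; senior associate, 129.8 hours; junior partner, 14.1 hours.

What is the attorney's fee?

Senior partner: 94.2 × $750 = $70,650.00
Junior partner: 14.1 × $530 = $7,473.00
Senior associate: 129.8 × $345 = $44,781.00
Junior associate: 55.2 × $310 = $17,112.00
Subtotal: $70,650.00 + $7,473.00 + $44,781.00 + $17,112.00 = $140,016.00
Travel: 31.7 × ($310 ÷ 2) = 31.7 × $155.00 = $4,913.50
Total: $140,016.00 + $4,913.50 = $144,929.50

$144,929.50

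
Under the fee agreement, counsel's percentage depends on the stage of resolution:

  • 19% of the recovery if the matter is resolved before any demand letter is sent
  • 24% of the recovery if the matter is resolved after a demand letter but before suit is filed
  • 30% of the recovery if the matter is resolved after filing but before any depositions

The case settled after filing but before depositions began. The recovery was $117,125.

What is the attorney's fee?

The matter settled after filing but before depositions began, so the 30% rate applies.
$117,125 × 30% = $35,137.50

$35,137.50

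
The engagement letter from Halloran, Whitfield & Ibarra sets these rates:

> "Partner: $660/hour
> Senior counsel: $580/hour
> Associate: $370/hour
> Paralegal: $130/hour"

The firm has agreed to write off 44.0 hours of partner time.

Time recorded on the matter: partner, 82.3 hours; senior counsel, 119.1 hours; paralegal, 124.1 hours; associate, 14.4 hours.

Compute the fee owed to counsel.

Partner: 82.3 × $660 = $54,318.00
Senior counsel: 119.1 × $580 = $69,078.00
Associate: 14.4 × $370 = $5,328.00
Paralegal: 124.1 × $130 = $16,133.00
Subtotal: $144,857.00
Write-off: 44.0 × $660 = $29,040.00
Total: $144,857.00 − $29,040.00 = $115,817.00

$115,817.00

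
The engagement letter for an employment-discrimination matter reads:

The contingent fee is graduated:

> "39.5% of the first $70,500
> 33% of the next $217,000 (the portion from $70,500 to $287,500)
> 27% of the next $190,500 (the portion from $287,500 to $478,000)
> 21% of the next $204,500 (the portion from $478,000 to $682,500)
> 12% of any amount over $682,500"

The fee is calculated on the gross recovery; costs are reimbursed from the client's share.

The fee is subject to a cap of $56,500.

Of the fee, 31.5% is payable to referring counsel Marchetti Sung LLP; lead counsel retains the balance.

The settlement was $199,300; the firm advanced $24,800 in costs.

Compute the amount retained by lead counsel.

$38,702.50

Fee base is the gross recovery, $199,300; costs are reimbursed separately.
First $70,500 at 39.5% = $27,847.50
Remaining $128,800 at 33% = $42,504.00
Fee: $27,847.50 + $42,504.00 = $70,351.50
$70,351.50 exceeds the $56,500 cap, so the fee is capped at $56,500.00.
Referral share: 31.5% of $56,500.00 = $17,797.50; lead counsel retains $56,500.00 − $17,797.50 = $38,702.50.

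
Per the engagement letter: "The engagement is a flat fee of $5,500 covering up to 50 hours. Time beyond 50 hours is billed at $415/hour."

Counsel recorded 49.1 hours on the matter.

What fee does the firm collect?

$5,500.00

49.1 hours is within the 50-hour scope; only the flat fee applies.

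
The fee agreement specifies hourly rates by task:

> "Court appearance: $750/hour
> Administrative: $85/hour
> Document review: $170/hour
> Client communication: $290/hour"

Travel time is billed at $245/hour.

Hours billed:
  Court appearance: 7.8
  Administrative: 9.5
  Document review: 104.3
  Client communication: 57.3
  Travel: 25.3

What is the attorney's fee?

Court appearance: 7.8 × $750 = $5,850.00
Administrative: 9.5 × $85 = $807.50
Document review: 104.3 × $170 = $17,731.00
Client communication: 57.3 × $290 = $16,617.00
Subtotal: $5,850.00 + $807.50 + $17,731.00 + $16,617.00 = $41,005.50
Travel: 25.3 × $245 = $6,198.50
Total: $41,005.50 + $6,198.50 = $47,204.00

$47,204.00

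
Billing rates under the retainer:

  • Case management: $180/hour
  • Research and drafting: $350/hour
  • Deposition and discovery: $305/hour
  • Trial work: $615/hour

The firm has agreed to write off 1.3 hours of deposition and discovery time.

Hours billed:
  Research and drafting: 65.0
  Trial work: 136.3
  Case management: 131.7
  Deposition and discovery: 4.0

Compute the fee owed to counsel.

$131,104.00

Case management: 131.7 × $180 = $23,706.00
Research and drafting: 65.0 × $350 = $22,750.00
Deposition and discovery: 4.0 × $305 = $1,220.00
Trial work: 136.3 × $615 = $83,824.50
Subtotal: $131,500.50
Write-off: 1.3 × $305 = $396.50
Total: $131,500.50 − $396.50 = $131,104.00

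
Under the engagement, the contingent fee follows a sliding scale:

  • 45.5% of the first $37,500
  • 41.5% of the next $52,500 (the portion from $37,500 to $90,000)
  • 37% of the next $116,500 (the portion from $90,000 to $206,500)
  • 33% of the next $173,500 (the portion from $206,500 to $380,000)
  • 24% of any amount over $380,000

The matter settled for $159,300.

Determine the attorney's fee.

$64,491.00

First $37,500 at 45.5% = $17,062.50
Next $52,500 at 41.5% = $21,787.50
Remaining $69,300 at 37% = $25,641.00
Fee: $17,062.50 + $21,787.50 + $25,641.00 = $64,491.00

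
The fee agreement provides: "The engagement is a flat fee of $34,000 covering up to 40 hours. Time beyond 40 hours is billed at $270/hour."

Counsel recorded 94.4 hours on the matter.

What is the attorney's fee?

$48,688.00

Flat fee: $34,000.00
Excess hours: 94.4 − 40 = 54.4
Overrun: 54.4 × $270 = $14,688.00
Total: $34,000.00 + $14,688.00 = $48,688.00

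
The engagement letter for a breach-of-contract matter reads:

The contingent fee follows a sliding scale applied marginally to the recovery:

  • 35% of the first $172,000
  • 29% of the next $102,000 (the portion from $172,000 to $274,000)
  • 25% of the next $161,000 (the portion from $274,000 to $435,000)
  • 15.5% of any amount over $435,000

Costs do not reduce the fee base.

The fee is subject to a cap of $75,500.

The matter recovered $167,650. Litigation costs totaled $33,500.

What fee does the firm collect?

$58,677.50

Fee base is the gross recovery, $167,650; costs are reimbursed separately.
First $167,650 at 35% = $58,677.50
$58,677.50 is under the $75,500 cap.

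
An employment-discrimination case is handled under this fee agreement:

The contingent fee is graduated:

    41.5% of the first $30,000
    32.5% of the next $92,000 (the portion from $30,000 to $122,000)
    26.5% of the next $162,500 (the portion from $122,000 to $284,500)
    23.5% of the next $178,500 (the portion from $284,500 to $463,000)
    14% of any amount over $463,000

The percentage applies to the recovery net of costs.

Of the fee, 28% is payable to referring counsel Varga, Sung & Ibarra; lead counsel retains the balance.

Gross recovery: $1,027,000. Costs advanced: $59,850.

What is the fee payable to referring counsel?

$55,423.48

Fee base (net of costs): $1,027,000 − $59,850 = $967,150
First $30,000 at 41.5% = $12,450.00
Next $92,000 at 32.5% = $29,900.00
Next $162,500 at 26.5% = $43,062.50
Next $178,500 at 23.5% = $41,947.50
Remaining $504,150 at 14% = $70,581.00
Fee: $12,450.00 + $29,900.00 + $43,062.50 + $41,947.50 + $70,581.00 = $197,941.00
Referral share: 28% of $197,941.00 = $55,423.48; lead counsel retains $197,941.00 − $55,423.48 = $142,517.52.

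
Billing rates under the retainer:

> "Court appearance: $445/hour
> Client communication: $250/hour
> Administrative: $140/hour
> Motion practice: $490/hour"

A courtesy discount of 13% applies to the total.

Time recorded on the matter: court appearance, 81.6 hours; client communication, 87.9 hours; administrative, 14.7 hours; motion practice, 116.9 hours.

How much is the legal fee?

$102,334.62

Court appearance: 81.6 × $445 = $36,312.00
Client communication: 87.9 × $250 = $21,975.00
Administrative: 14.7 × $140 = $2,058.00
Motion practice: 116.9 × $490 = $57,281.00
Subtotal: $117,626.00
Less 13% discount: −$15,291.38
Total: $117,626.00 − $15,291.38 = $102,334.62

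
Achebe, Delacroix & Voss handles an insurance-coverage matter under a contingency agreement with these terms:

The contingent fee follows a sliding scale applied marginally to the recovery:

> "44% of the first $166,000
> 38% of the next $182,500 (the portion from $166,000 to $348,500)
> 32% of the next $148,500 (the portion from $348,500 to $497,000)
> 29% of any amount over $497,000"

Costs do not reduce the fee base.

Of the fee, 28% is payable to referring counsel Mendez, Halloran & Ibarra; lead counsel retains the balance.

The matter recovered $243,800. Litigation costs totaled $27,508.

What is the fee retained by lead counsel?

Fee base is the gross recovery, $243,800; costs are reimbursed separately.
First $166,000 at 44% = $73,040.00
Remaining $77,800 at 38% = $29,564.00
Fee: $73,040.00 + $29,564.00 = $102,604.00
Referral share: 28% of $102,604.00 = $28,729.12; lead counsel retains $102,604.00 − $28,729.12 = $73,874.88.

$73,874.88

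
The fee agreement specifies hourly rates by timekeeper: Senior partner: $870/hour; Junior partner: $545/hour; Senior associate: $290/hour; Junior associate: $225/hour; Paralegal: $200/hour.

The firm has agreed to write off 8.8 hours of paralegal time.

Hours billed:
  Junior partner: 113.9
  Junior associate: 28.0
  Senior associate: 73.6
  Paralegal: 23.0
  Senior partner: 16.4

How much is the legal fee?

Senior partner: 16.4 × $870 = $14,268.00
Junior partner: 113.9 × $545 = $62,075.50
Senior associate: 73.6 × $290 = $21,344.00
Junior associate: 28.0 × $225 = $6,300.00
Paralegal: 23.0 × $200 = $4,600.00
Subtotal: $108,587.50
Write-off: 8.8 × $200 = $1,760.00
Total: $108,587.50 − $1,760.00 = $106,827.50

$106,827.50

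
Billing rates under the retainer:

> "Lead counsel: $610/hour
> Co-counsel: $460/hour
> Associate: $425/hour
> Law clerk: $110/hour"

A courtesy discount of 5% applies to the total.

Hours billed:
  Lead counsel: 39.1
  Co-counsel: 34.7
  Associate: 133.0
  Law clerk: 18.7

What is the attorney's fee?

Lead counsel: 39.1 × $610 = $23,851.00
Co-counsel: 34.7 × $460 = $15,962.00
Associate: 133.0 × $425 = $56,525.00
Law clerk: 18.7 × $110 = $2,057.00
Subtotal: $98,395.00
Less 5% discount: −$4,919.75
Total: $98,395.00 − $4,919.75 = $93,475.25

$93,475.25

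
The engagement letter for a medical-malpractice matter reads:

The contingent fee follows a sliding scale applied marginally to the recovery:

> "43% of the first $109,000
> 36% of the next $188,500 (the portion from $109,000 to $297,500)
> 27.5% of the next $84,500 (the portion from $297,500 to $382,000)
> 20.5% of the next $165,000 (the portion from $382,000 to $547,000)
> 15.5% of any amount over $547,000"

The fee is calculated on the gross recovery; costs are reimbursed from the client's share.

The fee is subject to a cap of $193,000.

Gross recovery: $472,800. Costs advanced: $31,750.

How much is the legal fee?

$156,581.50

Fee base is the gross recovery, $472,800; costs are reimbursed separately.
First $109,000 at 43% = $46,870.00
Next $188,500 at 36% = $67,860.00
Next $84,500 at 27.5% = $23,237.50
Remaining $90,800 at 20.5% = $18,614.00
Fee: $46,870.00 + $67,860.00 + $23,237.50 + $18,614.00 = $156,581.50
$156,581.50 is under the $193,000 cap.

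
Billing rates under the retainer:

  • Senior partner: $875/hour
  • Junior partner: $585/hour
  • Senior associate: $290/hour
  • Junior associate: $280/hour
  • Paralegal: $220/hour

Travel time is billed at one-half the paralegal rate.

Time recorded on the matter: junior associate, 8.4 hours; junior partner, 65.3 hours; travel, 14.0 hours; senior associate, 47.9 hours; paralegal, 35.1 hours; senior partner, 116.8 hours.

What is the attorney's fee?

$165,905.50

Senior partner: 116.8 × $875 = $102,200.00
Junior partner: 65.3 × $585 = $38,200.50
Senior associate: 47.9 × $290 = $13,891.00
Junior associate: 8.4 × $280 = $2,352.00
Paralegal: 35.1 × $220 = $7,722.00
Subtotal: $102,200.00 + $38,200.50 + $13,891.00 + $2,352.00 + $7,722.00 = $164,365.50
Travel: 14.0 × ($220 ÷ 2) = 14.0 × $110.00 = $1,540.00
Total: $164,365.50 + $1,540.00 = $165,905.50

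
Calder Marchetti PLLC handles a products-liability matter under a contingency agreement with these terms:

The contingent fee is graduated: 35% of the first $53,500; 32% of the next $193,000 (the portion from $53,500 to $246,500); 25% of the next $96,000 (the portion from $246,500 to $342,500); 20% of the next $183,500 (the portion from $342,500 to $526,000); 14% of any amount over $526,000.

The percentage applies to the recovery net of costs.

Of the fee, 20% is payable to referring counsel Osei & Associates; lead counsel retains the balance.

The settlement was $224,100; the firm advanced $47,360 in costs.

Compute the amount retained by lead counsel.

$46,529.44

Fee base (net of costs): $224,100 − $47,360 = $176,740
First $53,500 at 35% = $18,725.00
Remaining $123,240 at 32% = $39,436.80
Fee: $18,725.00 + $39,436.80 = $58,161.80
Referral share: 20% of $58,161.80 = $11,632.36; lead counsel retains $58,161.80 − $11,632.36 = $46,529.44.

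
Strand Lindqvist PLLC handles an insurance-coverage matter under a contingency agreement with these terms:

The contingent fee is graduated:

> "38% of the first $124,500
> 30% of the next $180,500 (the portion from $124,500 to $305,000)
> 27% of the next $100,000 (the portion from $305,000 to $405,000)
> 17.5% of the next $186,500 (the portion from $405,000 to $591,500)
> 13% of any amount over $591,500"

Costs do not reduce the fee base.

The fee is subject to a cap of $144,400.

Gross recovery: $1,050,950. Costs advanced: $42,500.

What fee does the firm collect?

$144,400.00

Fee base is the gross recovery, $1,050,950; costs are reimbursed separately.
First $124,500 at 38% = $47,310.00
Next $180,500 at 30% = $54,150.00
Next $100,000 at 27% = $27,000.00
Next $186,500 at 17.5% = $32,637.50
Remaining $459,450 at 13% = $59,728.50
Fee: $47,310.00 + $54,150.00 + $27,000.00 + $32,637.50 + $59,728.50 = $220,826.00
$220,826.00 exceeds the $144,400 cap, so the fee is capped at $144,400.00.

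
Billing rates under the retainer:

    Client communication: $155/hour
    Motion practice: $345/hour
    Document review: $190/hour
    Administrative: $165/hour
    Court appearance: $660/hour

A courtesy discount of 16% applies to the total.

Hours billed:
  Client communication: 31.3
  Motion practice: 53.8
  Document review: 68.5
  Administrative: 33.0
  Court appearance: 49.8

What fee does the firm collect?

Client communication: 31.3 × $155 = $4,851.50
Motion practice: 53.8 × $345 = $18,561.00
Document review: 68.5 × $190 = $13,015.00
Administrative: 33.0 × $165 = $5,445.00
Court appearance: 49.8 × $660 = $32,868.00
Subtotal: $74,740.50
Less 16% discount: −$11,958.48
Total: $74,740.50 − $11,958.48 = $62,782.02

$62,782.02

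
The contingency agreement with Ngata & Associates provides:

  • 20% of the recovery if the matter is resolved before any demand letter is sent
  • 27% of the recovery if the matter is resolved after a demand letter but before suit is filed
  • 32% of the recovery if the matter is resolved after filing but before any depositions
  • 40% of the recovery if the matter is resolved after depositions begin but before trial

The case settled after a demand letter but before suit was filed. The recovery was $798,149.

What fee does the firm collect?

$215,500.23

The matter settled after a demand letter but before suit was filed, so the 27% rate applies.
$798,149 × 27% = $215,500.23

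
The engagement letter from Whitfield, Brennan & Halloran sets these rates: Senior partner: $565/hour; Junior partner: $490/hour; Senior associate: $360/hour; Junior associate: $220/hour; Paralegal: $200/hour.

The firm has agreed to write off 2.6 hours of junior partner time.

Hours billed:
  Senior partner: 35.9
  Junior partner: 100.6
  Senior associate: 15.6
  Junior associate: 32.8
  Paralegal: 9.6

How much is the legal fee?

Senior partner: 35.9 × $565 = $20,283.50
Junior partner: 100.6 × $490 = $49,294.00
Senior associate: 15.6 × $360 = $5,616.00
Junior associate: 32.8 × $220 = $7,216.00
Paralegal: 9.6 × $200 = $1,920.00
Subtotal: $84,329.50
Write-off: 2.6 × $490 = $1,274.00
Total: $84,329.50 − $1,274.00 = $83,055.50

$83,055.50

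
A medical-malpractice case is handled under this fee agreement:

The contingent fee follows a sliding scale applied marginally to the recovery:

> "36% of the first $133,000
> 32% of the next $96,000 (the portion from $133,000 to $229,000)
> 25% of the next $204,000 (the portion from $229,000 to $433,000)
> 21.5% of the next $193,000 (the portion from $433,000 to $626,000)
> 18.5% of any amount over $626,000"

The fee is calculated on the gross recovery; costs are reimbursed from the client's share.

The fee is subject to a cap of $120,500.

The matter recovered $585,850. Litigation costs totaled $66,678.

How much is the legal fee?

$120,500.00

Fee base is the gross recovery, $585,850; costs are reimbursed separately.
First $133,000 at 36% = $47,880.00
Next $96,000 at 32% = $30,720.00
Next $204,000 at 25% = $51,000.00
Remaining $152,850 at 21.5% = $32,862.75
Fee: $47,880.00 + $30,720.00 + $51,000.00 + $32,862.75 = $162,462.75
$162,462.75 exceeds the $120,500 cap, so the fee is capped at $120,500.00.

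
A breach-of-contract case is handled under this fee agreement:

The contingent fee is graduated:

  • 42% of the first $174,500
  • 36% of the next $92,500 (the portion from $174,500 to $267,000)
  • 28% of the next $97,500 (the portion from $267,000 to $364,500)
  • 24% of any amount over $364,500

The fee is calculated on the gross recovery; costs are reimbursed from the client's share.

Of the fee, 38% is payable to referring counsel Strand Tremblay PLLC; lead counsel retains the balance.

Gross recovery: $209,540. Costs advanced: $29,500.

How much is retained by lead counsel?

$53,260.73

Fee base is the gross recovery, $209,540; costs are reimbursed separately.
First $174,500 at 42% = $73,290.00
Remaining $35,040 at 36% = $12,614.40
Fee: $73,290.00 + $12,614.40 = $85,904.40
Referral share: 38% of $85,904.40 = $32,643.67; lead counsel retains $85,904.40 − $32,643.67 = $53,260.73.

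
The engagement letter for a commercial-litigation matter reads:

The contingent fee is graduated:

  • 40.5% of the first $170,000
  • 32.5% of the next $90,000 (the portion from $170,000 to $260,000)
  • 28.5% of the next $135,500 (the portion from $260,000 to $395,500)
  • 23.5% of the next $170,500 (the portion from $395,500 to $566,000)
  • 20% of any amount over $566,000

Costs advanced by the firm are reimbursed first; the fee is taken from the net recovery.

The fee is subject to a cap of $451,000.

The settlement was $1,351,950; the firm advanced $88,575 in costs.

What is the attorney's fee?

Fee base (net of costs): $1,351,950 − $88,575 = $1,263,375
First $170,000 at 40.5% = $68,850.00
Next $90,000 at 32.5% = $29,250.00
Next $135,500 at 28.5% = $38,617.50
Next $170,500 at 23.5% = $40,067.50
Remaining $697,375 at 20% = $139,475.00
Fee: $68,850.00 + $29,250.00 + $38,617.50 + $40,067.50 + $139,475.00 = $316,260.00
$316,260.00 is under the $451,000 cap.

$316,260.00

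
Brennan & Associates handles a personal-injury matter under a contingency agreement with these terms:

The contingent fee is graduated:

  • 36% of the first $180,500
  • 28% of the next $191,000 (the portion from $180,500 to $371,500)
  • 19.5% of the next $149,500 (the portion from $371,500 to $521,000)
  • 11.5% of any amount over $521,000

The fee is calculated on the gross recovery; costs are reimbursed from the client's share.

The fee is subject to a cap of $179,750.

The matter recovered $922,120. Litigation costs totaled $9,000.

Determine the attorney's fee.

$179,750.00

Fee base is the gross recovery, $922,120; costs are reimbursed separately.
First $180,500 at 36% = $64,980.00
Next $191,000 at 28% = $53,480.00
Next $149,500 at 19.5% = $29,152.50
Remaining $401,120 at 11.5% = $46,128.80
Fee: $64,980.00 + $53,480.00 + $29,152.50 + $46,128.80 = $193,741.30
$193,741.30 exceeds the $179,750 cap, so the fee is capped at $179,750.00.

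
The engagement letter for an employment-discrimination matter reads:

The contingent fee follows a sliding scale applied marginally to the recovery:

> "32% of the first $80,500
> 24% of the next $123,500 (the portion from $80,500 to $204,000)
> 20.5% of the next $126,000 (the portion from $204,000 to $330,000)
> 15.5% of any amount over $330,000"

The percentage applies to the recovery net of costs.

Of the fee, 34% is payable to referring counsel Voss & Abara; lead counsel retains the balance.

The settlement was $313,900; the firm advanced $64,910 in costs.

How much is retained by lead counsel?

Fee base (net of costs): $313,900 − $64,910 = $248,990
First $80,500 at 32% = $25,760.00
Next $123,500 at 24% = $29,640.00
Remaining $44,990 at 20.5% = $9,222.95
Fee: $25,760.00 + $29,640.00 + $9,222.95 = $64,622.95
Referral share: 34% of $64,622.95 = $21,971.80; lead counsel retains $64,622.95 − $21,971.80 = $42,651.15.

$42,651.15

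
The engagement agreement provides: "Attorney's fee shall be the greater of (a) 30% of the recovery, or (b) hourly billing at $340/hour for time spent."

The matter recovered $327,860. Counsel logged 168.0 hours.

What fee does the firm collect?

(a) 30% of $327,860 = $98,358.00
(b) 168.0 × $340 = $57,120.00
The greater is (a): $98,358.00.

$98,358.00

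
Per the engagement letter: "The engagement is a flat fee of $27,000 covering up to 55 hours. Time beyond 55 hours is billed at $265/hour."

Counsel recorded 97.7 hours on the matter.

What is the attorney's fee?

Flat fee: $27,000.00
Excess hours: 97.7 − 55 = 42.7
Overrun: 42.7 × $265 = $11,315.50
Total: $27,000.00 + $11,315.50 = $38,315.50

$38,315.50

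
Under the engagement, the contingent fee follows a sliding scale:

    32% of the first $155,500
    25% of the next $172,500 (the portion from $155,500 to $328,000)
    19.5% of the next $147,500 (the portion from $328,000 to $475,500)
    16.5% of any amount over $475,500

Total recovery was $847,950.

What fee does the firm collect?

First $155,500 at 32% = $49,760.00
Next $172,500 at 25% = $43,125.00
Next $147,500 at 19.5% = $28,762.50
Remaining $372,450 at 16.5% = $61,454.25
Fee: $49,760.00 + $43,125.00 + $28,762.50 + $61,454.25 = $183,101.75

$183,101.75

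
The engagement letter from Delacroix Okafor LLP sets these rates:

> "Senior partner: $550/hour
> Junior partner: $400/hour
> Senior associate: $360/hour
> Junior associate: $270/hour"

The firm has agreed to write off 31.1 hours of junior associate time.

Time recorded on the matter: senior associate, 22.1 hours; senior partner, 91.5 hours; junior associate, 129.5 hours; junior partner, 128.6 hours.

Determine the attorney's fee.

Senior partner: 91.5 × $550 = $50,325.00
Junior partner: 128.6 × $400 = $51,440.00
Senior associate: 22.1 × $360 = $7,956.00
Junior associate: 129.5 × $270 = $34,965.00
Subtotal: $144,686.00
Write-off: 31.1 × $270 = $8,397.00
Total: $144,686.00 − $8,397.00 = $136,289.00

$136,289.00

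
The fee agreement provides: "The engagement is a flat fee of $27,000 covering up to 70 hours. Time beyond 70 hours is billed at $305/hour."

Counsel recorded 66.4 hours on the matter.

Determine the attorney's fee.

66.4 hours is within the 70-hour scope; only the flat fee applies.

$27,000.00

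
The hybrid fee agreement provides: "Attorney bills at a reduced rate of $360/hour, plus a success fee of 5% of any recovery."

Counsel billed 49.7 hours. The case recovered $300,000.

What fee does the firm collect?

Hourly: 49.7 × $360 = $17,892.00
Success fee: 5% of $300,000 = $15,000.00
Total: $17,892.00 + $15,000.00 = $32,892.00

$32,892.00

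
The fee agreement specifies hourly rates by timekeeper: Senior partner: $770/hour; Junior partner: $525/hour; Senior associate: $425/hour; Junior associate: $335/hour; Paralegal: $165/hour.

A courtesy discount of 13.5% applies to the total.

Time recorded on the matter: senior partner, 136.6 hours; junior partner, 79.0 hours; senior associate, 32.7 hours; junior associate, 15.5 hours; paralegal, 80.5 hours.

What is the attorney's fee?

$154,860.52

Senior partner: 136.6 × $770 = $105,182.00
Junior partner: 79.0 × $525 = $41,475.00
Senior associate: 32.7 × $425 = $13,897.50
Junior associate: 15.5 × $335 = $5,192.50
Paralegal: 80.5 × $165 = $13,282.50
Subtotal: $179,029.50
Less 13.5% discount: −$24,168.98
Total: $179,029.50 − $24,168.98 = $154,860.52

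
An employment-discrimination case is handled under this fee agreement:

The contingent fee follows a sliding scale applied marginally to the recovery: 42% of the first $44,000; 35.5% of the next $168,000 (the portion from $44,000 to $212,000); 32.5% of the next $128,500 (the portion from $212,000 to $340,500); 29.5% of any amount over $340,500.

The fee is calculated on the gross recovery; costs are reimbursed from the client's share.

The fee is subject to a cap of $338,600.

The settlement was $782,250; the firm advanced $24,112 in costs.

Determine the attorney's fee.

$250,198.75

Fee base is the gross recovery, $782,250; costs are reimbursed separately.
First $44,000 at 42% = $18,480.00
Next $168,000 at 35.5% = $59,640.00
Next $128,500 at 32.5% = $41,762.50
Remaining $441,750 at 29.5% = $130,316.25
Fee: $18,480.00 + $59,640.00 + $41,762.50 + $130,316.25 = $250,198.75
$250,198.75 is under the $338,600 cap.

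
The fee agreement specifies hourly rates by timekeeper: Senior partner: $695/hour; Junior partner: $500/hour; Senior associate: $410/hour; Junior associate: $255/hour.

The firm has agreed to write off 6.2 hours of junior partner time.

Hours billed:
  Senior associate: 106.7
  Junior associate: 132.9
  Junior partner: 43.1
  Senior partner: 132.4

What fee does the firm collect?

$188,104.50

Senior partner: 132.4 × $695 = $92,018.00
Junior partner: 43.1 × $500 = $21,550.00
Senior associate: 106.7 × $410 = $43,747.00
Junior associate: 132.9 × $255 = $33,889.50
Subtotal: $191,204.50
Write-off: 6.2 × $500 = $3,100.00
Total: $191,204.50 − $3,100.00 = $188,104.50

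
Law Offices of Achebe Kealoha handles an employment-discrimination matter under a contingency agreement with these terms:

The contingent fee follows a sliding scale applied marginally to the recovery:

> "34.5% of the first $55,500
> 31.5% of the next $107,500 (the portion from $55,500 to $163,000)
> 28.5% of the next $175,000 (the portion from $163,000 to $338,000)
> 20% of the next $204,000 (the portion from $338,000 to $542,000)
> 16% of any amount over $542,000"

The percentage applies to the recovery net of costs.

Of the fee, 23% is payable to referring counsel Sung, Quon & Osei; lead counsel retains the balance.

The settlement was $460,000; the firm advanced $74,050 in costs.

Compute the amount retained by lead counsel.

$86,605.75

Fee base (net of costs): $460,000 − $74,050 = $385,950
First $55,500 at 34.5% = $19,147.50
Next $107,500 at 31.5% = $33,862.50
Next $175,000 at 28.5% = $49,875.00
Remaining $47,950 at 20% = $9,590.00
Fee: $19,147.50 + $33,862.50 + $49,875.00 + $9,590.00 = $112,475.00
Referral share: 23% of $112,475.00 = $25,869.25; lead counsel retains $112,475.00 − $25,869.25 = $86,605.75.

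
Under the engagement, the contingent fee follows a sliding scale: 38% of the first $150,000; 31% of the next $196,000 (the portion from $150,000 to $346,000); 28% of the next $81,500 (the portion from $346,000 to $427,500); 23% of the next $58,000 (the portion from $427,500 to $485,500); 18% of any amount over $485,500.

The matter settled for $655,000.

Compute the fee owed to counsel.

$184,430.00

First $150,000 at 38% = $57,000.00
Next $196,000 at 31% = $60,760.00
Next $81,500 at 28% = $22,820.00
Next $58,000 at 23% = $13,340.00
Remaining $169,500 at 18% = $30,510.00
Fee: $57,000.00 + $60,760.00 + $22,820.00 + $13,340.00 + $30,510.00 = $184,430.00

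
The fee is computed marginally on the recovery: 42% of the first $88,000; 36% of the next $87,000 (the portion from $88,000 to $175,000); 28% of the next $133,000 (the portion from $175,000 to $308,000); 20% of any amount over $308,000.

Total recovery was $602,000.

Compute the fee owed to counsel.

First $88,000 at 42% = $36,960.00
Next $87,000 at 36% = $31,320.00
Next $133,000 at 28% = $37,240.00
Remaining $294,000 at 20% = $58,800.00
Fee: $36,960.00 + $31,320.00 + $37,240.00 + $58,800.00 = $164,320.00

$164,320.00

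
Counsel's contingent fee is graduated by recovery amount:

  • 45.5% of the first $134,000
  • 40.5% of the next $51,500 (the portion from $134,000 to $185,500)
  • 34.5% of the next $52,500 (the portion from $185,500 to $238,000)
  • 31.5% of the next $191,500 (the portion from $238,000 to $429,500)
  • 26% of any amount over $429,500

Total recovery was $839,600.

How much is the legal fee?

$266,888.50

First $134,000 at 45.5% = $60,970.00
Next $51,500 at 40.5% = $20,857.50
Next $52,500 at 34.5% = $18,112.50
Next $191,500 at 31.5% = $60,322.50
Remaining $410,100 at 26% = $106,626.00
Fee: $60,970.00 + $20,857.50 + $18,112.50 + $60,322.50 + $106,626.00 = $266,888.50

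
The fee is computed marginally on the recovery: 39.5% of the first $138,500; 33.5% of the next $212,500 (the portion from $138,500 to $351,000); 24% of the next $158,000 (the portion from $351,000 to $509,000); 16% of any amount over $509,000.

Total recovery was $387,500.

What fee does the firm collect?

$134,655.00

First $138,500 at 39.5% = $54,707.50
Next $212,500 at 33.5% = $71,187.50
Remaining $36,500 at 24% = $8,760.00
Fee: $54,707.50 + $71,187.50 + $8,760.00 = $134,655.00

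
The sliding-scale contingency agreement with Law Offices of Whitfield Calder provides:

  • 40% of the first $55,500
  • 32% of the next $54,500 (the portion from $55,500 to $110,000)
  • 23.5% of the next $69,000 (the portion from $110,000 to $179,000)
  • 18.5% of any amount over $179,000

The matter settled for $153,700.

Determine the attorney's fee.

First $55,500 at 40% = $22,200.00
Next $54,500 at 32% = $17,440.00
Remaining $43,700 at 23.5% = $10,269.50
Fee: $22,200.00 + $17,440.00 + $10,269.50 = $49,909.50

$49,909.50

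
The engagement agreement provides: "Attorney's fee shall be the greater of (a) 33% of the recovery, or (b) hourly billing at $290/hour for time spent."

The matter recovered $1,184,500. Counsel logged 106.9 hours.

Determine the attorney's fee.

(a) 33% of $1,184,500 = $390,885.00
(b) 106.9 × $290 = $31,001.00
The greater is (a): $390,885.00.

$390,885.00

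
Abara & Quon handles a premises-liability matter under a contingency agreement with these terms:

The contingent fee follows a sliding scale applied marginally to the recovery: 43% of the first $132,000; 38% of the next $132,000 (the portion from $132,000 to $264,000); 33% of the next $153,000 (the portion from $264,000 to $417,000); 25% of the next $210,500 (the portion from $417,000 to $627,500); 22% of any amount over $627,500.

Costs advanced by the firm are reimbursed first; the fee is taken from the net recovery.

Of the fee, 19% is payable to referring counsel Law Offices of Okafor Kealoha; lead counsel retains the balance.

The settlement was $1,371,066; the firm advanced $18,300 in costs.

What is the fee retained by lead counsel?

Fee base (net of costs): $1,371,066 − $18,300 = $1,352,766
First $132,000 at 43% = $56,760.00
Next $132,000 at 38% = $50,160.00
Next $153,000 at 33% = $50,490.00
Next $210,500 at 25% = $52,625.00
Remaining $725,266 at 22% = $159,558.52
Fee: $56,760.00 + $50,160.00 + $50,490.00 + $52,625.00 + $159,558.52 = $369,593.52
Referral share: 19% of $369,593.52 = $70,222.77; lead counsel retains $369,593.52 − $70,222.77 = $299,370.75.

$299,370.75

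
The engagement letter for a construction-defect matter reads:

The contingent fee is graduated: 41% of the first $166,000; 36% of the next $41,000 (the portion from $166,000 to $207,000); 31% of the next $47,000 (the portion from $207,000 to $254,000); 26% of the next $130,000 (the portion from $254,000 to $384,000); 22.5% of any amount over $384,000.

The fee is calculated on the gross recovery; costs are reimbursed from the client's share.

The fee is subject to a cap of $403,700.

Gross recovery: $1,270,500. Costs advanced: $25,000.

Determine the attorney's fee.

Fee base is the gross recovery, $1,270,500; costs are reimbursed separately.
First $166,000 at 41% = $68,060.00
Next $41,000 at 36% = $14,760.00
Next $47,000 at 31% = $14,570.00
Next $130,000 at 26% = $33,800.00
Remaining $886,500 at 22.5% = $199,462.50
Fee: $68,060.00 + $14,760.00 + $14,570.00 + $33,800.00 + $199,462.50 = $330,652.50
$330,652.50 is under the $403,700 cap.

$330,652.50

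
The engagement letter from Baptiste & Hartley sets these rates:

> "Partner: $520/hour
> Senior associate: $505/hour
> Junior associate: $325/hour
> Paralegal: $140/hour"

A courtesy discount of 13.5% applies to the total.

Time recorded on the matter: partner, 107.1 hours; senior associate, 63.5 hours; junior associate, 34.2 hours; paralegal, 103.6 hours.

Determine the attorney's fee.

$98,072.40

Partner: 107.1 × $520 = $55,692.00
Senior associate: 63.5 × $505 = $32,067.50
Junior associate: 34.2 × $325 = $11,115.00
Paralegal: 103.6 × $140 = $14,504.00
Subtotal: $113,378.50
Less 13.5% discount: −$15,306.10
Total: $113,378.50 − $15,306.10 = $98,072.40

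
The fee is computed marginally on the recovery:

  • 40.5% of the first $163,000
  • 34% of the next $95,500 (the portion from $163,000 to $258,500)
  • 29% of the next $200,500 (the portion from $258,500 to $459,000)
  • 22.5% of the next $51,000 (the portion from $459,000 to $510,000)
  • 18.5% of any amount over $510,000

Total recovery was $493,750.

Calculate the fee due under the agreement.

First $163,000 at 40.5% = $66,015.00
Next $95,500 at 34% = $32,470.00
Next $200,500 at 29% = $58,145.00
Remaining $34,750 at 22.5% = $7,818.75
Fee: $66,015.00 + $32,470.00 + $58,145.00 + $7,818.75 = $164,448.75

$164,448.75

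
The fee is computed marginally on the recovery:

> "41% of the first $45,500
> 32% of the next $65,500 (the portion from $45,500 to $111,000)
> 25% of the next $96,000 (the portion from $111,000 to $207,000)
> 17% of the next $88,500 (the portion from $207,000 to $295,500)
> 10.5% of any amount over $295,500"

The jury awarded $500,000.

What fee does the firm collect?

$100,132.50

First $45,500 at 41% = $18,655.00
Next $65,500 at 32% = $20,960.00
Next $96,000 at 25% = $24,000.00
Next $88,500 at 17% = $15,045.00
Remaining $204,500 at 10.5% = $21,472.50
Fee: $18,655.00 + $20,960.00 + $24,000.00 + $15,045.00 + $21,472.50 = $100,132.50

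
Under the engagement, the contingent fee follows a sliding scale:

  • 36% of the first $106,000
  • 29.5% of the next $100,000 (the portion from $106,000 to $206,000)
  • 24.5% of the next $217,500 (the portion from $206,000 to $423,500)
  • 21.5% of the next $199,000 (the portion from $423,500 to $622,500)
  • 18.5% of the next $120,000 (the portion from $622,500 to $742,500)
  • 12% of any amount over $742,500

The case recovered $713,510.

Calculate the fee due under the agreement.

First $106,000 at 36% = $38,160.00
Next $100,000 at 29.5% = $29,500.00
Next $217,500 at 24.5% = $53,287.50
Next $199,000 at 21.5% = $42,785.00
Remaining $91,010 at 18.5% = $16,836.85
Fee: $38,160.00 + $29,500.00 + $53,287.50 + $42,785.00 + $16,836.85 = $180,569.35

$180,569.35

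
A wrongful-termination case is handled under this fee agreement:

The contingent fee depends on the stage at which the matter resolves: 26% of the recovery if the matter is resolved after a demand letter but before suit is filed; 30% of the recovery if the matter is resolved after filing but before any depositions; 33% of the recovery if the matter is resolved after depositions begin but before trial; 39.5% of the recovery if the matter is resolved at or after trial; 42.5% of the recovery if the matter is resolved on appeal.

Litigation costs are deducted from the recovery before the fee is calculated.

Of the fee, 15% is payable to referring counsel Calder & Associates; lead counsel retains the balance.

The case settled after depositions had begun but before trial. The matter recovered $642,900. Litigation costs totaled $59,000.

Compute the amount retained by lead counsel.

$163,783.95

Fee base (net of costs): $642,900 − $59,000 = $583,900
The matter settled after depositions had begun but before trial, so the 33% rate applies.
$583,900 × 33% = $192,687.00
Referral share: 15% of $192,687.00 = $28,903.05; lead counsel retains $192,687.00 − $28,903.05 = $163,783.95.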